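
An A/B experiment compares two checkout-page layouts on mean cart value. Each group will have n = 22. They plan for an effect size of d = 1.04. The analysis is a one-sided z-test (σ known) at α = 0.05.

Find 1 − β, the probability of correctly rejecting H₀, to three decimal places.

Power ≈ 0.964

Noncentrality parameter: δ = d·√(n/2) = 1.04 × √(22/2) = 3.4493
Critical value for a one-sided test at α = 0.05: z_α = 1.645.
Power = Φ(δ − 1.645) = Φ(1.804) = 0.9644.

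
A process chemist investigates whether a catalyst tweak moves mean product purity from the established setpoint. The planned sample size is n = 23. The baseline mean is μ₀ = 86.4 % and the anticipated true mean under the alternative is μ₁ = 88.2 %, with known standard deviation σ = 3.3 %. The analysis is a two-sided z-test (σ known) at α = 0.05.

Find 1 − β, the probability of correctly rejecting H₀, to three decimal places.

Power ≈ 0.744

Standardized effect: d = |μ₁ − μ₀| / σ = |88.2 − 86.4| / 3.3 = 0.5455
Noncentrality parameter: δ = d·√n = 0.5455 × √23 = 2.6159
Critical value for a two-sided test at α = 0.05: z_{α/2} = 1.960.
Power = Φ(δ − 1.960) + Φ(−δ − 1.960) = Φ(0.656) + Φ(-4.576) = 0.7441 + 0.0000 = 0.7441.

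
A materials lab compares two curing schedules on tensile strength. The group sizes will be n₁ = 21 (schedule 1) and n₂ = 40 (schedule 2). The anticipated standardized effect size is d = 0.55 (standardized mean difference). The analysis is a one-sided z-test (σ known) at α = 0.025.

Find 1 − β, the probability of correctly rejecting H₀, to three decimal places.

Power ≈ 0.532

Noncentrality parameter: λ = d / √(1/n₁ + 1/n₂) = 0.55 / √(1/21 + 1/40) = 2.0410
Critical value for a one-sided test at α = 0.025: z_α = 1.960.
Power = P(Z > 1.960 − λ) = Φ(0.081) = 0.5323.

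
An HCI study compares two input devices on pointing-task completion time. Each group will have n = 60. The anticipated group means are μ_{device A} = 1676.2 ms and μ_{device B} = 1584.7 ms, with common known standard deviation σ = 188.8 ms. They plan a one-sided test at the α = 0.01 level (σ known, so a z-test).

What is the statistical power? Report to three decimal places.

Standardized effect: d = |μ_{device A} − μ_{device B}| / σ = |1676.2 − 1584.7| / 188.8 = 0.4846
Noncentrality parameter: δ = d·√(n/2) = 0.4846 × √(60/2) = 2.6545
Critical value for a one-sided test at α = 0.01: z_α = 2.326.
Power = Φ(δ − 2.326) = Φ(0.328) = 0.6286.

Power ≈ 0.629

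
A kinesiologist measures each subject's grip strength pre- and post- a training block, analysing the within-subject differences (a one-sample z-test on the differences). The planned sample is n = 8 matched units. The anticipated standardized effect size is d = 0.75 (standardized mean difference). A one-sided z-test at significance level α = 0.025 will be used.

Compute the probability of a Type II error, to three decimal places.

Noncentrality parameter: δ = d·√n = 0.75 × √8 = 2.1213
Critical value for a one-sided test at α = 0.025: z_α = 1.960.
Power = Φ(δ − 1.960) = Φ(0.161) = 0.5641.
Type II error: β = 1 − power = 1 − 0.5641 = 0.4359.

β ≈ 0.436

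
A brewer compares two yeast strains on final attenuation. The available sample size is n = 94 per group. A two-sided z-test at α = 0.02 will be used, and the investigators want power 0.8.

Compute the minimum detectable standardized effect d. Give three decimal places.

d ≈ 0.462

Need Φ(δ − 2.326) = 0.8, so δ = 2.326 + 0.842 = 3.168.
(Lower-tail contribution to power is negligible for δ > 0.)
δ = d·√(n/2) ⇒ d = δ/√(n/2) = 3.168/√(94/2) = 0.4621.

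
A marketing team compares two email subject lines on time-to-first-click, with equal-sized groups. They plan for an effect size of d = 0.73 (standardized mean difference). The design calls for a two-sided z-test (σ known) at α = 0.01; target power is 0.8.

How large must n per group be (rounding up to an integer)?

n = 44 per group

Set Φ(δ − 2.576) = 0.8; then δ − 2.576 = Φ⁻¹(0.8) = 0.842, giving δ = 3.417.
(Ignoring the negligible lower-tail rejection probability gives the usual closed-form inversion.)
δ = d·√(n/2) ⇒ n = 2(δ/d)² = 2 × (3.417 / 0.73)² = 43.83.
Round up to the next whole unit.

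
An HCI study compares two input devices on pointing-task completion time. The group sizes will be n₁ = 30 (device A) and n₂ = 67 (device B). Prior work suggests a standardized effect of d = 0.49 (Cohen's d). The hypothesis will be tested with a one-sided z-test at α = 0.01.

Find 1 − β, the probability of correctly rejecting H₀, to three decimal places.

Power ≈ 0.462

Noncentrality parameter: δ = d / √(1/n₁ + 1/n₂) = 0.49 / √(1/30 + 1/67) = 2.2305
One-sided α = 0.01 → critical value z_{0.01} = 2.326.
Power = P(Z > 2.326 − δ) = Φ(-0.096) = 0.4618.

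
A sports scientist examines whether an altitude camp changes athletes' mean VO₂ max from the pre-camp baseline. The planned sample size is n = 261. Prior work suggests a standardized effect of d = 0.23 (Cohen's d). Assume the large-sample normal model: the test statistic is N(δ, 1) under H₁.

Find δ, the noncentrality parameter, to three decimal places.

The noncentrality parameter scales effect size by the design's sample-size factor: δ = d·√n = 0.23 × √261 = 3.7158

δ ≈ 3.716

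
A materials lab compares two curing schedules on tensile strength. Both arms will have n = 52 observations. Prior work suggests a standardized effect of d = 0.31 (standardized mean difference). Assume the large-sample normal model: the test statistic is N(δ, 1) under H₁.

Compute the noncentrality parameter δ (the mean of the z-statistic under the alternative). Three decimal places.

The noncentrality parameter scales effect size by the design's sample-size factor: δ = d·√(n/2) = 0.31 × √(52/2) = 1.5807

δ ≈ 1.581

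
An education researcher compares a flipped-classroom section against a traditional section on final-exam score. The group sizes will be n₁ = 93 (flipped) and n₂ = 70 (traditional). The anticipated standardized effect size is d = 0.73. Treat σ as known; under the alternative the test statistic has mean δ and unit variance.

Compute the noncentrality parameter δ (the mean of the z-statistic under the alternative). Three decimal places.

δ ≈ 4.613

The noncentrality parameter scales effect size by the design's sample-size factor: δ = d / √(1/n₁ + 1/n₂) = 0.73 / √(1/93 + 1/70) = 4.6134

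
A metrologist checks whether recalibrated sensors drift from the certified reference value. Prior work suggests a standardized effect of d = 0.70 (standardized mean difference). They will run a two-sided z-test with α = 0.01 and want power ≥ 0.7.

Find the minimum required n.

n = 20

For power 0.7 need Φ(δ − z_{0.005}) = 0.7, so δ = z_{0.005} + z_{0.30} = 2.576 + 0.524 = 3.100.
(The Φ(−δ − z_{α/2}) term is vanishingly small for δ > 0 and is dropped in the standard sample-size formula.)
δ = d·√n ⇒ n = (δ/d)² = (3.100 / 0.70)² = 19.62.
Rounding up, n = 20.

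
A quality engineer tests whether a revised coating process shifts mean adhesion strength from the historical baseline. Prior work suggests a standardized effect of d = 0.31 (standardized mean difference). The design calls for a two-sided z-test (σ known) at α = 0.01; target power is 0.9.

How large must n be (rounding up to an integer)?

n = 155

Set Φ(δ − 2.576) = 0.9; then δ − 2.576 = Φ⁻¹(0.9) = 1.282, giving δ = 3.857.
(For δ > 0 the lower-tail rejection region contributes negligibly to power, so the one-term inversion is standard.)
δ = d·√n ⇒ n = (δ/d)² = (3.857 / 0.31)² = 154.83.
Round up to the next whole unit.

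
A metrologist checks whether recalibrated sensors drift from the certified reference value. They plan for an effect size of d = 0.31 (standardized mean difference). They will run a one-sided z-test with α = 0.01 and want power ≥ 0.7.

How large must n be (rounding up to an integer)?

n = 85

For power 0.7 need Φ(δ − z_{0.01}) = 0.7, so δ = z_{0.01} + z_{0.30} = 2.326 + 0.524 = 2.851.
δ = d·√n ⇒ n = (δ/d)² = (2.851 / 0.31)² = 84.57.
Rounding up, n = 85.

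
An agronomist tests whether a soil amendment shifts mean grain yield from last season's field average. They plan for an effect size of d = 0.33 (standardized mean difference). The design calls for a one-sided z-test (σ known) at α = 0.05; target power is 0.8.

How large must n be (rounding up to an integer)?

n = 57

Set Φ(δ − 1.645) = 0.8; then δ − 1.645 = Φ⁻¹(0.8) = 0.842, giving δ = 2.486.
δ = d·√n ⇒ n = (δ/d)² = (2.486 / 0.33)² = 56.77.
Rounding up, n = 57.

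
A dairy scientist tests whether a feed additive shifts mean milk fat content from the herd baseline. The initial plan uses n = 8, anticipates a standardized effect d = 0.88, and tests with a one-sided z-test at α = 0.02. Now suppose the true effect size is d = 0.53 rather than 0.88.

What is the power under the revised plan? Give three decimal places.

With d = 0.53: δ = d·√n = 0.53 × √8 = 1.4991. Critical value z_{0.02} = 2.054.
Revised power = P(Z > 2.054 − δ) = Φ(-0.555) = 0.2896.

Power ≈ 0.290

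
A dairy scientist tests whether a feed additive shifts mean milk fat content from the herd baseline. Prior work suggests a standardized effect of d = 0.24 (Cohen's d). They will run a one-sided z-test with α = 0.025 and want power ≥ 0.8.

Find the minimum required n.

n = 137

Set Φ(δ − 1.960) = 0.8; then δ − 1.960 = Φ⁻¹(0.8) = 0.842, giving δ = 2.802.
δ = d·√n ⇒ n = (δ/d)² = (2.802 / 0.24)² = 136.27.
Round up to the next whole unit.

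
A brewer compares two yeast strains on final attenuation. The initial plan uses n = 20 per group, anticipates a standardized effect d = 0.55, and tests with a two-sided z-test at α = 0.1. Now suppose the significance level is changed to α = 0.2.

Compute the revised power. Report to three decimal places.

Power ≈ 0.678

δ = d·√(n/2) = 0.55 × √(20/2) = 1.7393 (unchanged). New critical value: z_{0.1} = 1.282.
Revised power = Φ(δ − 1.282) + Φ(−δ − 1.282) = Φ(0.458) + Φ(-3.021) = 0.6764 + 0.0013 = 0.6777.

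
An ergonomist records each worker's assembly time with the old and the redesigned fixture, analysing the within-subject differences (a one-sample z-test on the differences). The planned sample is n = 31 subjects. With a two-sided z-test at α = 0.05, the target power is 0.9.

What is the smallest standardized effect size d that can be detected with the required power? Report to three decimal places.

d ≈ 0.582

Need Φ(δ − 1.960) = 0.9, so δ = 1.960 + 1.282 = 3.242.
(The second rejection-region term Φ(−δ − z_{α/2}) is negligible and dropped.)
δ = d·√n ⇒ d = δ/√n = 3.242/√31 = 0.5822.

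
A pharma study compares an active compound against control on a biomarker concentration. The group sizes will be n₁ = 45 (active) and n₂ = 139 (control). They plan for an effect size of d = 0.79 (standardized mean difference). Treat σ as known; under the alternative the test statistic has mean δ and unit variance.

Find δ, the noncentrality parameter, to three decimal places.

δ = d / √(1/n₁ + 1/n₂) = 0.79 / √(1/45 + 1/139) = 4.6061

δ ≈ 4.606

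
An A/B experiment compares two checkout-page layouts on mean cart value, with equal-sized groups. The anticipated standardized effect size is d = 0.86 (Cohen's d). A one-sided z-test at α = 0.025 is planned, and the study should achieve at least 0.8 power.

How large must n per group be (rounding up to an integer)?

n = 22 per group

For power 0.8 need Φ(δ − z_{0.025}) = 0.8, so δ = z_{0.025} + z_{0.20} = 1.960 + 0.842 = 2.802.
δ = d·√(n/2) ⇒ n = 2(δ/d)² = 2 × (2.802 / 0.86)² = 21.22.
Rounding up, n = 22 per group.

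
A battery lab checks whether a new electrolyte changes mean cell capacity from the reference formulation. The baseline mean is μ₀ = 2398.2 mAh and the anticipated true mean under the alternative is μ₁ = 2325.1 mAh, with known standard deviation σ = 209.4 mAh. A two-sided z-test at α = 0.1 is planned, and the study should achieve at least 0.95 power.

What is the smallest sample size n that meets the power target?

Standardized effect: d = |μ₁ − μ₀| / σ = |2325.1 − 2398.2| / 209.4 = 0.3491
Set Φ(δ − 1.645) = 0.95; then δ − 1.645 = Φ⁻¹(0.95) = 1.645, giving δ = 3.290.
(The Φ(−δ − z_{α/2}) term is vanishingly small for δ > 0 and is dropped in the standard sample-size formula.)
δ = d·√n ⇒ n = (δ/d)² = (3.290 / 0.3491)² = 88.80.
Rounding up, n = 89.

n = 89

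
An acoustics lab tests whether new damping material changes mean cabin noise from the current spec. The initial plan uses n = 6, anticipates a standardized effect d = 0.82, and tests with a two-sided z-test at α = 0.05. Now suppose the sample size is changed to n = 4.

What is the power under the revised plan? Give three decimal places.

Power ≈ 0.375

With n = 4: δ = d·√n = 0.82 × √4 = 1.6400. Critical value z_{0.025} = 1.960.
Revised power = Φ(δ − 1.960) + Φ(−δ − 1.960) = Φ(-0.320) + Φ(-3.600) = 0.3745 + 0.0002 = 0.3747.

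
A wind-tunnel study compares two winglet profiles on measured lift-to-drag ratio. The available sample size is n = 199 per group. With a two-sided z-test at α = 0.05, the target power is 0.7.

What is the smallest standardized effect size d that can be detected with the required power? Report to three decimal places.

d ≈ 0.249

Required noncentrality: δ = z_{0.025} + z_{0.30} = 1.960 + 0.524 = 2.484.
(Lower-tail contribution to power is negligible for δ > 0.)
δ = d·√(n/2) ⇒ d = δ/√(n/2) = 2.484/√(199/2) = 0.2491.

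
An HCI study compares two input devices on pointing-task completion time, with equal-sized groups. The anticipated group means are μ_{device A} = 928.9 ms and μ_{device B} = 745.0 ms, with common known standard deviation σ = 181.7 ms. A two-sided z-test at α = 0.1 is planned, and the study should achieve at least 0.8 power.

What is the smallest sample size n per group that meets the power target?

Standardized effect: d = |μ_{device A} − μ_{device B}| / σ = |928.9 − 745.0| / 181.7 = 1.0121
Set Φ(δ − 1.645) = 0.8; then δ − 1.645 = Φ⁻¹(0.8) = 0.842, giving δ = 2.486.
(Ignoring the negligible lower-tail rejection probability gives the usual closed-form inversion.)
δ = d·√(n/2) ⇒ n = 2(δ/d)² = 2 × (2.486 / 1.0121)² = 12.07.
Round up to the next whole unit.

n = 13 per group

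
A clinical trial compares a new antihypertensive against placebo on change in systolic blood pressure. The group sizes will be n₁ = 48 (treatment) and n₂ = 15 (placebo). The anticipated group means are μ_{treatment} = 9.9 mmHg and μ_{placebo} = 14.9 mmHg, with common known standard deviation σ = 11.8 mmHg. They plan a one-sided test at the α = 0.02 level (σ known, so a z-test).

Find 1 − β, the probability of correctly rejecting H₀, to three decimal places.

Power ≈ 0.267

Standardized effect: d = |μ_{treatment} − μ_{placebo}| / σ = |9.9 − 14.9| / 11.8 = 0.4237
Noncentrality parameter: δ = d / √(1/n₁ + 1/n₂) = 0.4237 / √(1/48 + 1/15) = 1.4325
Critical value for a one-sided test at α = 0.02: z_α = 2.054.
Power = P(Z > 2.054 − δ) = Φ(-0.621) = 0.2672.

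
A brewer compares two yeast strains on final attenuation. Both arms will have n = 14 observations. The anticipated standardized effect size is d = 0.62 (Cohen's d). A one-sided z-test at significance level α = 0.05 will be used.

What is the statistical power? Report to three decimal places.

Noncentrality parameter: δ = d·√(n/2) = 0.62 × √(14/2) = 1.6404
Critical value for a one-sided test at α = 0.05: z_α = 1.645.
Power = P(Z > 1.645 − δ) = Φ(-0.004) = 0.4982.

Power ≈ 0.498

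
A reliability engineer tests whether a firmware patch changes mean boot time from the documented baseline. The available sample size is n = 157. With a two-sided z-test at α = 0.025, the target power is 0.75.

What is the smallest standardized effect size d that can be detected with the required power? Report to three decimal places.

Need Φ(δ − 2.241) = 0.75, so δ = 2.241 + 0.674 = 2.916.
(Lower-tail contribution to power is negligible for δ > 0.)
δ = d·√n ⇒ d = δ/√n = 2.916/√157 = 0.2327.

d ≈ 0.233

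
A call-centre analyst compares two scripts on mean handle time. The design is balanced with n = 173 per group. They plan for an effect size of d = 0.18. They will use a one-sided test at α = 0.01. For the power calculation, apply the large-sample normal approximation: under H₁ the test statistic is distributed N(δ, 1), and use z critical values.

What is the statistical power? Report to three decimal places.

Power ≈ 0.257

Noncentrality parameter: δ = d·√(n/2) = 0.18 × √(173/2) = 1.6741
One-sided α = 0.01 → critical value z_{0.01} = 2.326.
Power = Φ(δ − 2.326) = Φ(-0.652) = 0.2571.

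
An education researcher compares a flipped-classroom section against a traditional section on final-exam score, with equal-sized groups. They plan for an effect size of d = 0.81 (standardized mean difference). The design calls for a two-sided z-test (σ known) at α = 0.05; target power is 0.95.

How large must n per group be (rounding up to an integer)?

n = 40 per group

For power 0.95 need Φ(δ − z_{0.025}) = 0.95, so δ = z_{0.025} + z_{0.05} = 1.960 + 1.645 = 3.605.
(Ignoring the negligible lower-tail rejection probability gives the usual closed-form inversion.)
δ = d·√(n/2) ⇒ n = 2(δ/d)² = 2 × (3.605 / 0.81)² = 39.61.
Rounding up, n = 40 per group.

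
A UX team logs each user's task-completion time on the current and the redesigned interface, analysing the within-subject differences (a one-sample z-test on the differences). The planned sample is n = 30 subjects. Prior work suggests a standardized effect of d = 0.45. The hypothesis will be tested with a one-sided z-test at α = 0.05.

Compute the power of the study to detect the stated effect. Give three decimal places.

Power ≈ 0.794

Noncentrality parameter: δ = d·√n = 0.45 × √30 = 2.4648
Critical value for a one-sided test at α = 0.05: z_α = 1.645.
Power = P(Z > 1.645 − δ) = Φ(0.820) = 0.7939.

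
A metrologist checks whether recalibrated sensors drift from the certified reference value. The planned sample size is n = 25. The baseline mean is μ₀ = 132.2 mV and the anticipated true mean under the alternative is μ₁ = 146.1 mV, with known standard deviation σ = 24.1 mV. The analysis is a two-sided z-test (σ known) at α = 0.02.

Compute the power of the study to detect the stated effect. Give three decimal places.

Standardized effect: d = |μ₁ − μ₀| / σ = |146.1 − 132.2| / 24.1 = 0.5768
Noncentrality parameter: δ = d·√n = 0.5768 × √25 = 2.8838
Critical value for a two-sided test at α = 0.02: z_{α/2} = 2.326.
Power = Φ(δ − 2.326) + Φ(−δ − 2.326) = Φ(0.557) + Φ(-5.210) = 0.7114 + 0.0000 = 0.7114.

Power ≈ 0.711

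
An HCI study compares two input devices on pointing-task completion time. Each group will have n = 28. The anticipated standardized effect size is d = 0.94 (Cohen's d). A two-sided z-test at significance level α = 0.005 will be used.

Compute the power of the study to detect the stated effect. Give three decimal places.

Power ≈ 0.761

Noncentrality parameter: δ = d·√(n/2) = 0.94 × √(28/2) = 3.5172
Critical value for a two-sided test at α = 0.005: z_{α/2} = 2.807.
Power = Φ(δ − 2.807) + Φ(−δ − 2.807) = Φ(0.710) + Φ(-6.324) = 0.7612 + 0.0000 = 0.7612.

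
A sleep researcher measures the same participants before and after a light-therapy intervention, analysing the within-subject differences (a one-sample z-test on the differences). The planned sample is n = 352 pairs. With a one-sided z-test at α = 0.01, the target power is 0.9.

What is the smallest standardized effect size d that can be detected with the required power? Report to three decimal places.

d ≈ 0.192

Required noncentrality: δ = z_{0.01} + z_{0.10} = 2.326 + 1.282 = 3.608.
δ = d·√n ⇒ d = δ/√n = 3.608/√352 = 0.1923.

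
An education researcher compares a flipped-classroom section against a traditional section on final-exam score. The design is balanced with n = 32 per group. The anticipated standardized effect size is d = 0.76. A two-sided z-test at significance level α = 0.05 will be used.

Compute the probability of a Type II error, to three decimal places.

β ≈ 0.140

Noncentrality parameter: δ = d·√(n/2) = 0.76 × √(32/2) = 3.0400
Critical value for a two-sided test at α = 0.05: z_{α/2} = 1.960.
Power = Φ(δ − 1.960) + Φ(−δ − 1.960) = Φ(1.080) + Φ(-5.000) = 0.8599 + 0.0000 = 0.8599.
Type II error: β = 1 − power = 1 − 0.8599 = 0.1401.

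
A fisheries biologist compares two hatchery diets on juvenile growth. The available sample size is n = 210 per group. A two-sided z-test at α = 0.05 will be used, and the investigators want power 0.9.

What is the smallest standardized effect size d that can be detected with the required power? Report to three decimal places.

Required noncentrality: δ = z_{0.025} + z_{0.10} = 1.960 + 1.282 = 3.242.
(The second rejection-region term Φ(−δ − z_{α/2}) is negligible and dropped.)
δ = d·√(n/2) ⇒ d = δ/√(n/2) = 3.242/√(210/2) = 0.3163.

d ≈ 0.316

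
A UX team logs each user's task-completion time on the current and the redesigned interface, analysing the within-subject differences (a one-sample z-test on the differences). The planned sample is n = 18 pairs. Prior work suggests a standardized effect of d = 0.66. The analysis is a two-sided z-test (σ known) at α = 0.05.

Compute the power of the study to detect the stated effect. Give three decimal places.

Noncentrality parameter: δ = d·√n = 0.66 × √18 = 2.8001
Two-sided α = 0.05 → critical value z_{0.025} = 1.960.
Power = Φ(δ − 1.960) + Φ(−δ − 1.960) = Φ(0.840) + Φ(-4.760) = 0.7996 + 0.0000 = 0.7996.

Power ≈ 0.800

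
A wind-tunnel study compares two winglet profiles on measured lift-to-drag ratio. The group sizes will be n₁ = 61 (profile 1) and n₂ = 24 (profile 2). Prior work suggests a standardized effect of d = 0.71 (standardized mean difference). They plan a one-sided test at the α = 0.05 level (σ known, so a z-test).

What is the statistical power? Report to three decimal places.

Noncentrality parameter: λ = d / √(1/n₁ + 1/n₂) = 0.71 / √(1/61 + 1/24) = 2.9466
Critical value for a one-sided test at α = 0.05: z_α = 1.645.
Power = Φ(λ − 1.645) = Φ(1.302) = 0.9035.

Power ≈ 0.903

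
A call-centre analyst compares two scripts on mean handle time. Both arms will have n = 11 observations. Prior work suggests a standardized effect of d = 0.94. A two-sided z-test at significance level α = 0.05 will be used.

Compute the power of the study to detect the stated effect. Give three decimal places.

Power ≈ 0.597

Noncentrality parameter: δ = d·√(n/2) = 0.94 × √(11/2) = 2.2045
Critical value for a two-sided test at α = 0.05: z_{α/2} = 1.960.
Power = Φ(δ − 1.960) + Φ(−δ − 1.960) = Φ(0.245) + Φ(-4.164) = 0.5966 + 0.0000 = 0.5966.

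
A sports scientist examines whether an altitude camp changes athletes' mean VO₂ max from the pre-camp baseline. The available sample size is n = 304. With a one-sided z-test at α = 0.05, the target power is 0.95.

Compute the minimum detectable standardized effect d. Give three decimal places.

d ≈ 0.189

Required noncentrality: δ = z_{0.05} + z_{0.05} = 1.645 + 1.645 = 3.290.
δ = d·√n ⇒ d = δ/√n = 3.290/√304 = 0.1887.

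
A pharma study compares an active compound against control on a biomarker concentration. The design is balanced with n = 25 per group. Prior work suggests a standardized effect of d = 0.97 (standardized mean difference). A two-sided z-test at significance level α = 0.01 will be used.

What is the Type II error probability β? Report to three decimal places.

Noncentrality parameter: λ = d·√(n/2) = 0.97 × √(25/2) = 3.4295
Critical value for a two-sided test at α = 0.01: z_{α/2} = 2.576.
Power = Φ(λ − 2.576) + Φ(−λ − 2.576) = Φ(0.854) + Φ(-6.005) = 0.8033 + 0.0000 = 0.8033.
Type II error: β = 1 − power = 1 − 0.8033 = 0.1967.

β ≈ 0.197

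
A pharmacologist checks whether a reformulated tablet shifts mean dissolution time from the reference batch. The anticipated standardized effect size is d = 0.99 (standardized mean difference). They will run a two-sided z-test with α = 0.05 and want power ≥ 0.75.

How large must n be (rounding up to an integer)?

n = 8

For power 0.75 need Φ(δ − z_{0.025}) = 0.75, so δ = z_{0.025} + z_{0.25} = 1.960 + 0.674 = 2.634.
(For δ > 0 the lower-tail rejection region contributes negligibly to power, so the one-term inversion is standard.)
δ = d·√n ⇒ n = (δ/d)² = (2.634 / 0.99)² = 7.08.
Round up to the next whole unit.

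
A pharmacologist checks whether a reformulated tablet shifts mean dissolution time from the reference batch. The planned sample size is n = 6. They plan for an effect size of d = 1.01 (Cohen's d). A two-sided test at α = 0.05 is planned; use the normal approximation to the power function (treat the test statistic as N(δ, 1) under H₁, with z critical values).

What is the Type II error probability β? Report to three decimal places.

Noncentrality parameter: λ = d·√n = 1.01 × √6 = 2.4740
Two-sided α = 0.05 → critical value z_{0.025} = 1.960.
Power = Φ(λ − 1.960) + Φ(−λ − 1.960) = Φ(0.514) + Φ(-4.434) = 0.6964 + 0.0000 = 0.6964.
Type II error: β = 1 − power = 1 − 0.6964 = 0.3036.

β ≈ 0.304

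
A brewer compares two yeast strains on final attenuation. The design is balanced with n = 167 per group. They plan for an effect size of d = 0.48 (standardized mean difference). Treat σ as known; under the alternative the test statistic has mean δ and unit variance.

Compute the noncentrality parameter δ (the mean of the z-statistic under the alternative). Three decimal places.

The noncentrality parameter scales effect size by the design's sample-size factor: δ = d·√(n/2) = 0.48 × √(167/2) = 4.3862

δ ≈ 4.386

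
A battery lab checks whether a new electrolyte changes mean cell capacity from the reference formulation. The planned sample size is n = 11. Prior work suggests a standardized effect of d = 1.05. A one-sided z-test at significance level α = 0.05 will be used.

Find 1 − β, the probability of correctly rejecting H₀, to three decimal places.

Power ≈ 0.967

Noncentrality parameter: δ = d·√n = 1.05 × √11 = 3.4825
One-sided α = 0.05 → critical value z_{0.05} = 1.645.
Power = P(Z > 1.645 − δ) = Φ(1.838) = 0.9669.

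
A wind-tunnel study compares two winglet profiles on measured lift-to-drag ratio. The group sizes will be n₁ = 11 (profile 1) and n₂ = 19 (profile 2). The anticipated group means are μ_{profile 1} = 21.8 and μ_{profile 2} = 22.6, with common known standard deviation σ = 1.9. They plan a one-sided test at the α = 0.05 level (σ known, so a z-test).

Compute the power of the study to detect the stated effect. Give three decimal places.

Standardized effect: d = |μ_{profile 1} − μ_{profile 2}| / σ = |21.8 − 22.6| / 1.9 = 0.4211
Noncentrality parameter: δ = d / √(1/n₁ + 1/n₂) = 0.4211 / √(1/11 + 1/19) = 1.1113
Critical value for a one-sided test at α = 0.05: z_α = 1.645.
Power = P(Z > 1.645 − δ) = Φ(-0.534) = 0.2968.

Power ≈ 0.297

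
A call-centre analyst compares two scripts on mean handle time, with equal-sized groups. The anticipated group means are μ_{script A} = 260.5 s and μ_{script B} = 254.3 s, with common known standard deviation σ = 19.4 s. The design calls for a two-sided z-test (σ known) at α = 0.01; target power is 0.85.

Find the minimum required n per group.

n = 256 per group

Standardized effect: d = |μ_{script A} − μ_{script B}| / σ = |260.5 − 254.3| / 19.4 = 0.3196
Set Φ(δ − 2.576) = 0.85; then δ − 2.576 = Φ⁻¹(0.85) = 1.036, giving δ = 3.612.
(The Φ(−δ − z_{α/2}) term is vanishingly small for δ > 0 and is dropped in the standard sample-size formula.)
δ = d·√(n/2) ⇒ n = 2(δ/d)² = 2 × (3.612 / 0.3196)² = 255.51.
Rounding up, n = 256 per group.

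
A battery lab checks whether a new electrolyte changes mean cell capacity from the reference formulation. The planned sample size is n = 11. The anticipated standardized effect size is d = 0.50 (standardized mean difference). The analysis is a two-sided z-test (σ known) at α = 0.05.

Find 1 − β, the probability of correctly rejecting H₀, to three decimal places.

Power ≈ 0.382

Noncentrality parameter: λ = d·√n = 0.50 × √11 = 1.6583
Critical value for a two-sided test at α = 0.05: z_{α/2} = 1.960.
Power = Φ(λ − 1.960) + Φ(−λ − 1.960) = Φ(-0.302) + Φ(-3.618) = 0.3815 + 0.0001 = 0.3816.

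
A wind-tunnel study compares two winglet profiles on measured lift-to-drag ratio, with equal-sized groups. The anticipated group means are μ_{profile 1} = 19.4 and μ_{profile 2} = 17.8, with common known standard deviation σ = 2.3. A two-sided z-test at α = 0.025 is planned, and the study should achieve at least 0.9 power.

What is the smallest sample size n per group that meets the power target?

Standardized effect: d = |μ_{profile 1} − μ_{profile 2}| / σ = |19.4 − 17.8| / 2.3 = 0.6957
Set Φ(δ − 2.241) = 0.9; then δ − 2.241 = Φ⁻¹(0.9) = 1.282, giving δ = 3.523.
(For δ > 0 the lower-tail rejection region contributes negligibly to power, so the one-term inversion is standard.)
δ = d·√(n/2) ⇒ n = 2(δ/d)² = 2 × (3.523 / 0.6957)² = 51.29.
Rounding up, n = 52 per group.

n = 52 per group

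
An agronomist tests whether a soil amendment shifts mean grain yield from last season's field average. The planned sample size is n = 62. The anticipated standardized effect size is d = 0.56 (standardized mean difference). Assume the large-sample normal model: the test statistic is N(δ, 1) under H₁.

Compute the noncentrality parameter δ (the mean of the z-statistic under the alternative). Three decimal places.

δ ≈ 4.409

The noncentrality parameter scales effect size by the design's sample-size factor: δ = d·√n = 0.56 × √62 = 4.4094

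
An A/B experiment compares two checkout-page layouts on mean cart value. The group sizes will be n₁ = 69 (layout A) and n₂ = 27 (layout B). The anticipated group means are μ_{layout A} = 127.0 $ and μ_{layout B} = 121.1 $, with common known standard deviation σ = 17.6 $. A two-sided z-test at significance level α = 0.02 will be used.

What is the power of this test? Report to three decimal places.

Standardized effect: d = |μ_{layout A} − μ_{layout B}| / σ = |127.0 − 121.1| / 17.6 = 0.3352
Noncentrality parameter: δ = d / √(1/n₁ + 1/n₂) = 0.3352 / √(1/69 + 1/27) = 1.4768
Critical value for a two-sided test at α = 0.02: z_{α/2} = 2.326.
Power = Φ(δ − 2.326) + Φ(−δ − 2.326) = Φ(-0.850) + Φ(-3.803) = 0.1978 + 0.0001 = 0.1978.

Power ≈ 0.198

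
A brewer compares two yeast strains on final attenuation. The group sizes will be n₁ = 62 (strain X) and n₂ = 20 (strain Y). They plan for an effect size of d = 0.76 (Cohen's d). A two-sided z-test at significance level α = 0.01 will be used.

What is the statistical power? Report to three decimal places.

Power ≈ 0.648

Noncentrality parameter: δ = d / √(1/n₁ + 1/n₂) = 0.76 / √(1/62 + 1/20) = 2.9554
Two-sided α = 0.01 → critical value z_{0.005} = 2.576.
Power = Φ(δ − 2.576) + Φ(−δ − 2.576) = Φ(0.380) + Φ(-5.531) = 0.6479 + 0.0000 = 0.6479.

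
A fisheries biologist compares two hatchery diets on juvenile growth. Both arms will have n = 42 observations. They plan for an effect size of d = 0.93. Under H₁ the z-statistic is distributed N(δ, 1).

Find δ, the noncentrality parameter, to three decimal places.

δ ≈ 4.262

δ = d·√(n/2) = 0.93 × √(42/2) = 4.2618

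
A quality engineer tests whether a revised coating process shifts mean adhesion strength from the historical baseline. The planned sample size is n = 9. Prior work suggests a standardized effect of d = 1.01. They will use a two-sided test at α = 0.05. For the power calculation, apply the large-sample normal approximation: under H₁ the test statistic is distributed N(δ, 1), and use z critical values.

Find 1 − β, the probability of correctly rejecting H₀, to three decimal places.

Power ≈ 0.858

Noncentrality parameter: δ = d·√n = 1.01 × √9 = 3.0300
Critical value for a two-sided test at α = 0.05: z_{α/2} = 1.960.
Power = Φ(δ − 1.960) + Φ(−δ − 1.960) = Φ(1.070) + Φ(-4.990) = 0.8577 + 0.0000 = 0.8577.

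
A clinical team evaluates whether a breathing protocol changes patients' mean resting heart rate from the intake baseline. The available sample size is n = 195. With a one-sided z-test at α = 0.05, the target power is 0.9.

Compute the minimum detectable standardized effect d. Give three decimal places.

d ≈ 0.210

Need Φ(δ − 1.645) = 0.9, so δ = 1.645 + 1.282 = 2.926.
δ = d·√n ⇒ d = δ/√n = 2.926/√195 = 0.2096.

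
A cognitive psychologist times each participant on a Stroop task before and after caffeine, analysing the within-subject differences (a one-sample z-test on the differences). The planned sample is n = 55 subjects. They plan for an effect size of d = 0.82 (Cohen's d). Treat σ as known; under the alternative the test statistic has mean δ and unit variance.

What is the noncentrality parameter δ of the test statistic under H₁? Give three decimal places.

The noncentrality parameter scales effect size by the design's sample-size factor: δ = d·√n = 0.82 × √55 = 6.0813

δ ≈ 6.081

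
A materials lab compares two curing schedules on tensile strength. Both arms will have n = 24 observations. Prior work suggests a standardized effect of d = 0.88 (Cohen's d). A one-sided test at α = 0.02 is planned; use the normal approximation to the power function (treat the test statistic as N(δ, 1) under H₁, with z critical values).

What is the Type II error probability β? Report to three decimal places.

Noncentrality parameter: δ = d·√(n/2) = 0.88 × √(24/2) = 3.0484
One-sided α = 0.02 → critical value z_{0.02} = 2.054.
Power = Φ(δ − 2.054) = Φ(0.995) = 0.8400.
Type II error: β = 1 − power = 1 − 0.8400 = 0.1600.

β ≈ 0.160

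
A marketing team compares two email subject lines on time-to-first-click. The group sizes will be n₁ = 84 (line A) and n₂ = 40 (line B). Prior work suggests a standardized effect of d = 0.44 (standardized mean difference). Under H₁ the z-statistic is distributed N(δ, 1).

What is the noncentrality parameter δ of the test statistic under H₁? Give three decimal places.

δ ≈ 2.290

The noncentrality parameter scales effect size by the design's sample-size factor: δ = d / √(1/n₁ + 1/n₂) = 0.44 / √(1/84 + 1/40) = 2.2904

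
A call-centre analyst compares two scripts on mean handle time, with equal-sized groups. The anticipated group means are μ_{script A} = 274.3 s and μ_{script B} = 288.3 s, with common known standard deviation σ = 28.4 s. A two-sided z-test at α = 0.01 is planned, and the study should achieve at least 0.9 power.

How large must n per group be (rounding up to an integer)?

n = 123 per group

Standardized effect: d = |μ_{script A} − μ_{script B}| / σ = |274.3 − 288.3| / 28.4 = 0.4930
Set Φ(δ − 2.576) = 0.9; then δ − 2.576 = Φ⁻¹(0.9) = 1.282, giving δ = 3.857.
(For δ > 0 the lower-tail rejection region contributes negligibly to power, so the one-term inversion is standard.)
δ = d·√(n/2) ⇒ n = 2(δ/d)² = 2 × (3.857 / 0.4930)² = 122.46.
Rounding up, n = 123 per group.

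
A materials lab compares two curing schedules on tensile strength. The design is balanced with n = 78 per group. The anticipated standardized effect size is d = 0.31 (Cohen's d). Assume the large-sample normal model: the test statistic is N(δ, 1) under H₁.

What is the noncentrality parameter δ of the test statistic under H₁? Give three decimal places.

The noncentrality parameter scales effect size by the design's sample-size factor: δ = d·√(n/2) = 0.31 × √(78/2) = 1.9359

δ ≈ 1.936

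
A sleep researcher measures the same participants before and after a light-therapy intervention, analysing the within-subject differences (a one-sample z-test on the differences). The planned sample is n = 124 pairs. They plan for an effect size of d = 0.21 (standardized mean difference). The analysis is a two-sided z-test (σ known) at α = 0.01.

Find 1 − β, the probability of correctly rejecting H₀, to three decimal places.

Power ≈ 0.406

Noncentrality parameter: δ = d·√n = 0.21 × √124 = 2.3385
Critical value for a two-sided test at α = 0.01: z_{α/2} = 2.576.
Power = Φ(δ − 2.576) + Φ(−δ − 2.576) = Φ(-0.237) + Φ(-4.914) = 0.4062 + 0.0000 = 0.4062.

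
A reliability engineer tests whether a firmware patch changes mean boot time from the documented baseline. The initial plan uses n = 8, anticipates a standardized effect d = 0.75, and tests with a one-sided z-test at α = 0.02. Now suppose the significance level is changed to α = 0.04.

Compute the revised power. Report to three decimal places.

Power ≈ 0.645

δ = d·√n = 0.75 × √8 = 2.1213 (unchanged). New critical value: z_{0.04} = 1.751.
Revised power = P(Z > 1.751 − δ) = Φ(0.371) = 0.6445.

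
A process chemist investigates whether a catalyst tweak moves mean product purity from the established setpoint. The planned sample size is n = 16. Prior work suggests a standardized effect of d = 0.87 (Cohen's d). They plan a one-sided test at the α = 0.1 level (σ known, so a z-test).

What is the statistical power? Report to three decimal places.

Power ≈ 0.986

Noncentrality parameter: δ = d·√n = 0.87 × √16 = 3.4800
One-sided α = 0.1 → critical value z_{0.1} = 1.282.
Power = P(Z > 1.282 − δ) = Φ(2.198) = 0.9860.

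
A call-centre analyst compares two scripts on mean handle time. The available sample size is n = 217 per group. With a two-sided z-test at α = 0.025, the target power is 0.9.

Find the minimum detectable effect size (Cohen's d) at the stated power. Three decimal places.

Need Φ(δ − 2.241) = 0.9, so δ = 2.241 + 1.282 = 3.523.
(The second rejection-region term Φ(−δ − z_{α/2}) is negligible and dropped.)
δ = d·√(n/2) ⇒ d = δ/√(n/2) = 3.523/√(217/2) = 0.3382.

d ≈ 0.338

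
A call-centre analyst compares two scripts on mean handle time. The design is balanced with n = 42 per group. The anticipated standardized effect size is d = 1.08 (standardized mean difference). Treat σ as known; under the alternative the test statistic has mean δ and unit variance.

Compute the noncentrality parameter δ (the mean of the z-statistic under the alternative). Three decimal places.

The noncentrality parameter scales effect size by the design's sample-size factor: δ = d·√(n/2) = 1.08 × √(42/2) = 4.9492

δ ≈ 4.949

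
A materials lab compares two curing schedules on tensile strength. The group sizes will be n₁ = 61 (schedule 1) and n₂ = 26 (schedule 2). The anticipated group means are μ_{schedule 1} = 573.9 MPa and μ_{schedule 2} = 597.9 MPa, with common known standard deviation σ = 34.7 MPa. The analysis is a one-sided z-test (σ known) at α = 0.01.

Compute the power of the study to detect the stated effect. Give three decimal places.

Standardized effect: d = |μ_{schedule 1} − μ_{schedule 2}| / σ = |573.9 − 597.9| / 34.7 = 0.6916
Noncentrality parameter: λ = d / √(1/n₁ + 1/n₂) = 0.6916 / √(1/61 + 1/26) = 2.9531
Critical value for a one-sided test at α = 0.01: z_α = 2.326.
Power = P(Z > 2.326 − λ) = Φ(0.627) = 0.7346.

Power ≈ 0.735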